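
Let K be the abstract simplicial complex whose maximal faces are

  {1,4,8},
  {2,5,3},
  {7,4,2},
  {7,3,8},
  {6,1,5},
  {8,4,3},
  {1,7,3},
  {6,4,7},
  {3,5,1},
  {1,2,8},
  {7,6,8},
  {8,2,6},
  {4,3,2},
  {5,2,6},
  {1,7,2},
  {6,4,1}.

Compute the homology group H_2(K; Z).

H_2 = Z.

Take the total order 1 < 2 < 3 < 4 < 5 < 6 < 7 < 8 on the vertex set. Then K (dimension 2) consists of the simplices:

  0-simplices (8): [1], [2], [3], [4], [5], [6], [7], [8]
  1-simplices (24): (24 of them)
  2-simplices (16): [1,2,7], [1,2,8], [1,3,5], [1,3,7], [1,4,6], [1,4,8], [1,5,6], [2,3,4], [2,3,5], [2,4,7], [2,5,6], [2,6,8], [3,4,8], [3,7,8], [4,6,7], [6,7,8]

so the chain groups are C_0 ≅ Z^8, C_1 ≅ Z^24, C_2 ≅ Z^16.

The boundary map ∂_1: C_1 → C_0 is given by ∂[p,q] = [q] − [p]. For instance
  ∂[2,7] = [7] − [2].
This gives a 8×24 integer matrix of rank 7; reducing to Smith normal form yields diagonal entries (1,1,1,1,1,1,1).

Boundary ∂_2: C_2 → C_1 sends each 2-simplex [p,q,r] to [q,r] − [p,r] + [p,q]. For instance
  ∂[6,7,8] = [7,8] − [6,8] + [6,7],
  ∂[1,3,5] = [3,5] − [1,5] + [1,3].
The 24×16 boundary matrix has rank 15 and Smith normal form diag(1,1,1,1,1,1,1,1,1,1,1,1,1,1,1).

Computing H_k = (kernel of ∂_k) / (image of ∂_{k+1}):

  H_2: rank ker ∂_2 − rank ∂_3 = (16 − 15) − 0 = 1, and there is no ∂_3, so H_2 ≅ Z.

(K is a triangulation of the torus T^2.)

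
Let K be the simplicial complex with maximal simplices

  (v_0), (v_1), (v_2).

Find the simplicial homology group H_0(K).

H_0 = Z^3.

Order the vertices as v_0 < v_1 < v_2. Listing each simplex with vertices in this order, K has dimension 0 with simplices:

  0-simplices (3): [v_0], [v_1], [v_2]

giving chain groups C_0 ≅ Z^3.

From H_k ≅ ker(∂_k) / im(∂_{k+1}) we obtain:

  H_0: rank C_0 − rank ∂_1 = 3 − 0 = 3, and there is no ∂_1, so H_0 ≅ Z^3.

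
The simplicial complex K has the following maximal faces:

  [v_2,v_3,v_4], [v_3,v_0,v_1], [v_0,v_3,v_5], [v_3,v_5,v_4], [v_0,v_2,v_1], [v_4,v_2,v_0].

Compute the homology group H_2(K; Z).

We work with the vertex ordering v_0 < v_1 < v_2 < v_3 < v_4 < v_5. The simplices of K, each written with vertices in increasing order, are:

  0-simplices (6): [v_0], [v_1], [v_2], [v_3], [v_4], [v_5]
  1-simplices (12): [v_0,v_1], [v_0,v_2], [v_0,v_3], [v_0,v_4], [v_0,v_5], [v_1,v_2], [v_1,v_3], [v_2,v_3], [v_2,v_4], [v_3,v_4], [v_3,v_5], [v_4,v_5]
  2-simplices (6): [v_0,v_1,v_2], [v_0,v_1,v_3], [v_0,v_2,v_4], [v_0,v_3,v_5], [v_2,v_3,v_4], [v_3,v_4,v_5]

Hence C_0 ≅ Z^6, C_1 ≅ Z^12, C_2 ≅ Z^6.

The boundary map ∂_1: C_1 → C_0 sends each edge [p,q] (with p < q) to q − p.
This gives a 6×12 integer matrix of rank 5; reducing to Smith normal form yields diagonal entries (1,1,1,1,1).

∂_2: C_2 → C_1 maps a triangle to the signed sum of its edges. For instance
  ∂[v_0,v_1,v_3] = [v_1,v_3] − [v_0,v_3] + [v_0,v_1],
  ∂[v_0,v_1,v_2] = [v_1,v_2] − [v_0,v_2] + [v_0,v_1].
The 12×6 boundary matrix has rank 6 and Smith normal form diag(1,1,1,1,1,1).

Reading off H_k = ker ∂_k / im ∂_{k+1}:

  H_2: rank ker ∂_2 − rank ∂_3 = (6 − 6) − 0 = 0, and there is no ∂_3, so H_2 ≅ 0.

H_2 = 0.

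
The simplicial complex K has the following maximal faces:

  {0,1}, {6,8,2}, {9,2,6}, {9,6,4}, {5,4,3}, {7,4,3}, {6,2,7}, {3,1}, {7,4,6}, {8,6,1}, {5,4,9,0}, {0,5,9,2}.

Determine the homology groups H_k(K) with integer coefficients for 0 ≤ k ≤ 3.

H_0 ≅ Z,  H_1 ≅ Z^2,  H_2 = 0,  H_3 = 0.

Fix the vertex order 0 < 1 < 2 < 3 < 4 < 5 < 6 < 7 < 8 < 9 and write every simplex with vertices in increasing order. Then dim K = 3 and the simplices of K are:

  0-simplices (10): [0], [1], [2], [3], [4], [5], [6], [7], [8], [9]
  1-simplices (24): (24 of them)
  2-simplices (15): [0,2,5], [0,2,9], [0,4,5], [0,4,9], [0,5,9], [1,6,8], [2,5,9], [2,6,7], [2,6,8], [2,6,9], [3,4,5], [3,4,7], [4,5,9], [4,6,7], [4,6,9]
  3-simplices (2): [0,2,5,9], [0,4,5,9]

Hence C_0 ≅ Z^10, C_1 ≅ Z^24, C_2 ≅ Z^15, C_3 ≅ Z^2.

Boundary ∂_1: C_1 → C_0 maps an edge to its endpoints' difference, ∂[p,q] = q − p. For instance
  ∂[3,4] = [4] − [3].
The 10×24 boundary matrix has rank 9 and Smith normal form diag(1,1,1,1,1,1,1,1,1).

∂_2: C_2 → C_1 maps a triangle to the signed sum of its edges. For instance
  ∂[4,6,9] = [6,9] − [4,9] + [4,6],
  ∂[4,5,9] = [5,9] − [4,9] + [4,5].
As a 24×15 matrix over Z this has rank 13, with invariant factors (1,1,1,1,1,1,1,1,1,1,1,1,1).

The boundary map ∂_3: C_3 → C_2 sends each 3-simplex σ to the alternating sum Σ_i (−1)^i (σ with its i-th vertex removed). For instance
  ∂[0,4,5,9] = [4,5,9] − [0,5,9] + [0,4,9] − [0,4,5],
  ∂[0,2,5,9] = [2,5,9] − [0,5,9] + [0,2,9] − [0,2,5].
The resulting 15×2 matrix has rank 2, and its Smith normal form has invariant factors (1,1).

Computing H_k = (kernel of ∂_k) / (image of ∂_{k+1}):

  H_0: rank C_0 − rank ∂_1 = 10 − 9 = 1, and the invariant factors of ∂_1 are all 1, so H_0 ≅ Z.
  H_1: rank ker ∂_1 − rank ∂_2 = (24 − 9) − 13 = 2, and the invariant factors of ∂_2 are all 1, so H_1 ≅ Z^2.
  H_2: rank ker ∂_2 − rank ∂_3 = (15 − 13) − 2 = 0, and the invariant factors of ∂_3 are all 1, so H_2 ≅ 0.
  H_3: rank ker ∂_3 − rank ∂_4 = (2 − 2) − 0 = 0, and there is no ∂_4, so H_3 ≅ 0.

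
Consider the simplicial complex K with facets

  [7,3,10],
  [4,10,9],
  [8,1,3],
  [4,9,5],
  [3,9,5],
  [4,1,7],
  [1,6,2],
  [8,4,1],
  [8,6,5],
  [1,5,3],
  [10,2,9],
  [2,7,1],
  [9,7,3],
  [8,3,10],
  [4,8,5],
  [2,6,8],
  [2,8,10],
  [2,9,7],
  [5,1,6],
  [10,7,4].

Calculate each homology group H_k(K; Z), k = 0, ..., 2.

Take the total order 1 < 2 < 3 < 4 < 5 < 6 < 7 < 8 < 9 < 10 on the vertex set. Then K (dimension 2) consists of the simplices:

  0-simplices (10): [1], [2], [3], [4], [5], [6], [7], [8], [9], [10]
  1-simplices (30): (30 of them)
  2-simplices (20): (20 of them)

giving chain groups C_0 ≅ Z^10, C_1 ≅ Z^30, C_2 ≅ Z^20.

∂_1: C_1 → C_0 maps an edge to its endpoints' difference, ∂[p,q] = q − p. For instance
  ∂[6,8] = [8] − [6].
The resulting 10×30 matrix has rank 9, and its Smith normal form has invariant factors (1,1,1,1,1,1,1,1,1).

∂_2: C_2 → C_1 maps a triangle to the signed sum of its edges. For instance
  ∂[3,7,10] = [7,10] − [3,10] + [3,7],
  ∂[5,6,8] = [6,8] − [5,8] + [5,6].
As a 30×20 matrix over Z this has rank 20, with invariant factors (1,1,1,1,1,1,1,1,1,1,1,1,1,1,1,1,1,1,1,2).

Computing H_k = (kernel of ∂_k) / (image of ∂_{k+1}):

  H_0: rank C_0 − rank ∂_1 = 10 − 9 = 1, and the invariant factors of ∂_1 are all 1, so H_0 ≅ Z.
  H_1: rank ker ∂_1 − rank ∂_2 = (30 − 9) − 20 = 1, and ∂_2 has invariant factor 2 > 1, so H_1 ≅ Z ⊕ Z/2.
  H_2: rank ker ∂_2 − rank ∂_3 = (20 − 20) − 0 = 0, and there is no ∂_3, so H_2 ≅ 0.

(K is a triangulation of the Klein bottle.)

H_0 ≅ Z,  H_1 ≅ Z ⊕ Z/2,  H_2 = 0.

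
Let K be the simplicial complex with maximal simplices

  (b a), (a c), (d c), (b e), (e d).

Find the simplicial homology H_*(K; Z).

H_0 ≅ Z,  H_1 ≅ Z.

Fix the vertex order a < b < c < d < e and write every simplex with vertices in increasing order. Then dim K = 1 and the simplices of K are:

  0-simplices (5): a, b, c, d, e
  1-simplices (5): ab, ac, be, cd, de

giving chain groups C_0 ≅ Z^5, C_1 ≅ Z^5.

The boundary map ∂_1: C_1 → C_0 maps an edge to its endpoints' difference, ∂[p,q] = q − p. For instance
  ∂ab = b − a.
As a 5×5 matrix over Z this has rank 4, with invariant factors (1,1,1,1).

Reading off H_k = ker ∂_k / im ∂_{k+1}:

  H_0: rank C_0 − rank ∂_1 = 5 − 4 = 1, and the invariant factors of ∂_1 are all 1, so H_0 ≅ Z.
  H_1: rank ker ∂_1 − rank ∂_2 = (5 − 4) − 0 = 1, and there is no ∂_2, so H_1 ≅ Z.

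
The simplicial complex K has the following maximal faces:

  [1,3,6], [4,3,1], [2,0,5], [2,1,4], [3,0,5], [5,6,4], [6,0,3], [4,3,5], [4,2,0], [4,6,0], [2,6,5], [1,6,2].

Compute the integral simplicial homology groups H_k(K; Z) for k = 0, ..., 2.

Take the total order 0 < 1 < 2 < 3 < 4 < 5 < 6 on the vertex set. Then K (dimension 2) consists of the simplices:

  0-simplices (7): [0], [1], [2], [3], [4], [5], [6]
  1-simplices (18): [0,2], [0,3], [0,4], [0,5], [0,6], [1,2], [1,3], [1,4], [1,6], [2,4], [2,5], [2,6], [3,4], [3,5], [3,6], [4,5], [4,6], [5,6]
  2-simplices (12): [0,2,4], [0,2,5], [0,3,5], [0,3,6], [0,4,6], [1,2,4], [1,2,6], [1,3,4], [1,3,6], [2,5,6], [3,4,5], [4,5,6]

so the chain groups are C_0 ≅ Z^7, C_1 ≅ Z^18, C_2 ≅ Z^12.

∂_1: C_1 → C_0 sends each edge [p,q] (with p < q) to q − p. For instance
  ∂[0,5] = [5] − [0].
As a 7×18 matrix over Z this has rank 6, with invariant factors (1,1,1,1,1,1).

Boundary ∂_2: C_2 → C_1 acts by ∂[p,q,r] = [q,r] − [p,r] + [p,q]. For instance
  ∂[0,3,5] = [3,5] − [0,5] + [0,3],
  ∂[1,2,6] = [2,6] − [1,6] + [1,2].
As a 18×12 matrix over Z this has rank 12, with invariant factors (1,1,1,1,1,1,1,1,1,1,1,2).

Reading off H_k = ker ∂_k / im ∂_{k+1}:

  H_0: rank C_0 − rank ∂_1 = 7 − 6 = 1, and the invariant factors of ∂_1 are all 1, so H_0 = Z.
  H_1: rank ker ∂_1 − rank ∂_2 = (18 − 6) − 12 = 0, and ∂_2 has invariant factor 2 > 1, so H_1 = Z/2.
  H_2: rank ker ∂_2 − rank ∂_3 = (12 − 12) − 0 = 0, and there is no ∂_3, so H_2 = 0.

H_0 ≅ Z,  H_1 ≅ Z/2,  H_2 = 0.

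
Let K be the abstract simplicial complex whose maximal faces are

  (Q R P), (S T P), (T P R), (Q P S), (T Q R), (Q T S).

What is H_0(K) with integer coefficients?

H_0 = Z.

Fix the vertex order P < Q < R < S < T and write every simplex with vertices in increasing order. Then dim K = 2 and the simplices of K are:

  0-simplices (5): P, Q, R, S, T
  1-simplices (9): PQ, PR, PS, PT, QR, QS, QT, RT, ST
  2-simplices (6): PQR, PQS, PRT, PST, QRT, QST

giving chain groups C_0 ≅ Z^5, C_1 ≅ Z^9, C_2 ≅ Z^6.

∂_1: C_1 → C_0 is given by ∂[p,q] = [q] − [p].
As a 5×9 matrix over Z this has rank 4, with invariant factors (1,1,1,1).

Boundary ∂_2: C_2 → C_1 sends each 2-simplex [p,q,r] to [q,r] − [p,r] + [p,q]. For instance
  ∂PST = ST − PT + PS,
  ∂QST = ST − QT + QS.
The resulting 9×6 matrix has rank 5, and its Smith normal form has invariant factors (1,1,1,1,1).

Computing H_k = (kernel of ∂_k) / (image of ∂_{k+1}):

  H_0: rank C_0 − rank ∂_1 = 5 − 4 = 1, and the invariant factors of ∂_1 are all 1, so H_0 ≅ Z.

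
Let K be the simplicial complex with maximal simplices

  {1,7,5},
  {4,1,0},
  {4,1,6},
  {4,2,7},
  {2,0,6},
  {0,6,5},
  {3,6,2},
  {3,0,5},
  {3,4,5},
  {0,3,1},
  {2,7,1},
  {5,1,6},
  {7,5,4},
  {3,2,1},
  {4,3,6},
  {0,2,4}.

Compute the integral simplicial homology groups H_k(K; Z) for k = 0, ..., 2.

Order the vertices as 0 < 1 < 2 < 3 < 4 < 5 < 6 < 7. Listing each simplex with vertices in this order, K has dimension 2 with simplices:

  0-simplices (8): [0], [1], [2], [3], [4], [5], [6], [7]
  1-simplices (24): (24 of them)
  2-simplices (16): [0,1,3], [0,1,4], [0,2,4], [0,2,6], [0,3,5], [0,5,6], [1,2,3], [1,2,7], [1,4,6], [1,5,6], [1,5,7], [2,3,6], [2,4,7], [3,4,5], [3,4,6], [4,5,7]

so the chain groups are C_0 ≅ Z^8, C_1 ≅ Z^24, C_2 ≅ Z^16.

The boundary map ∂_1: C_1 → C_0 sends each edge [p,q] (with p < q) to q − p.
As a 8×24 matrix over Z this has rank 7, with invariant factors (1,1,1,1,1,1,1).

∂_2: C_2 → C_1 sends each 2-simplex [p,q,r] to [q,r] − [p,r] + [p,q]. For instance
  ∂[2,4,7] = [4,7] − [2,7] + [2,4],
  ∂[1,5,6] = [5,6] − [1,6] + [1,5].
This gives a 24×16 integer matrix of rank 15; reducing to Smith normal form yields diagonal entries (1,1,1,1,1,1,1,1,1,1,1,1,1,1,1).

Computing H_k = (kernel of ∂_k) / (image of ∂_{k+1}):

  H_0: rank C_0 − rank ∂_1 = 8 − 7 = 1, and the invariant factors of ∂_1 are all 1, so H_0 = Z.
  H_1: rank ker ∂_1 − rank ∂_2 = (24 − 7) − 15 = 2, and the invariant factors of ∂_2 are all 1, so H_1 = Z^2.
  H_2: rank ker ∂_2 − rank ∂_3 = (16 − 15) − 0 = 1, and there is no ∂_3, so H_2 = Z.

(K is a triangulation of the torus T^2.)

H_0 ≅ Z,  H_1 ≅ Z^2,  H_2 ≅ Z.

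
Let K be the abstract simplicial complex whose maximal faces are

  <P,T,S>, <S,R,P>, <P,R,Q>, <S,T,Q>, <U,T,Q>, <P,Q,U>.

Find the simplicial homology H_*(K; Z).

K has 6 vertices, 12 edges, 6 triangles.
rank ∂_0 = 0, rank ∂_1 = 5 ⇒ b_0 = 6 − 0 − 5 = 1; all invariant factors of ∂_1 are 1 so no torsion. So H_0 ≅ Z.
rank ∂_1 = 5, rank ∂_2 = 6 ⇒ b_1 = 12 − 5 − 6 = 1; all invariant factors of ∂_2 are 1 so no torsion. So H_1 ≅ Z.
rank ∂_2 = 6, rank ∂_3 = 0 ⇒ b_2 = 6 − 6 − 0 = 0. So H_2 ≅ 0.

H_0 = Z,  H_1 = Z,  H_2 = 0.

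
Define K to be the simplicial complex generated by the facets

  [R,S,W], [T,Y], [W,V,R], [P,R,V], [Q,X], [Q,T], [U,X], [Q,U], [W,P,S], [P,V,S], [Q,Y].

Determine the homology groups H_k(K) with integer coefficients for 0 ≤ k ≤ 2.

We work with the vertex ordering P < Q < R < S < T < U < V < W < X < Y. The simplices of K, each written with vertices in increasing order, are:

  0-simplices (10): P, Q, R, S, T, U, V, W, X, Y
  1-simplices (16): PR, PS, PV, PW, QT, QU, QX, QY, RS, RV, RW, SV, SW, TY, UX, VW
  2-simplices (5): PRV, PSV, PSW, RSW, RVW

giving chain groups C_0 ≅ Z^10, C_1 ≅ Z^16, C_2 ≅ Z^5.

∂_1: C_1 → C_0 sends each edge [p,q] (with p < q) to q − p. For instance
  ∂VW = W − V.
This gives a 10×16 integer matrix of rank 8; reducing to Smith normal form yields diagonal entries (1,1,1,1,1,1,1,1).

∂_2: C_2 → C_1 sends each 2-simplex [p,q,r] to [q,r] − [p,r] + [p,q]. For instance
  ∂PRV = RV − PV + PR,
  ∂RSW = SW − RW + RS.
This gives a 16×5 integer matrix of rank 5; reducing to Smith normal form yields diagonal entries (1,1,1,1,1).

Now H_k = ker ∂_k / im ∂_{k+1}, so:

  H_0: rank C_0 − rank ∂_1 = 10 − 8 = 2, and the invariant factors of ∂_1 are all 1, so H_0 ≅ Z^2.
  H_1: rank ker ∂_1 − rank ∂_2 = (16 − 8) − 5 = 3, and the invariant factors of ∂_2 are all 1, so H_1 ≅ Z^3.
  H_2: rank ker ∂_2 − rank ∂_3 = (5 − 5) − 0 = 0, and there is no ∂_3, so H_2 ≅ 0.

H_0 ≅ Z^2,  H_1 ≅ Z^3,  H_2 = 0.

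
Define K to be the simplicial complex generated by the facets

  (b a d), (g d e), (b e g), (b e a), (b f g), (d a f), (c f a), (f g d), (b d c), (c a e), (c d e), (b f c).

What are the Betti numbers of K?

b_0 = 1, b_1 = 0, b_2 = 0.

K has 7 vertices, 18 edges, 12 triangles.
rank ∂_0 = 0, rank ∂_1 = 6 ⇒ b_0 = 7 − 0 − 6 = 1; all invariant factors of ∂_1 are 1 so no torsion. So H_0 = Z.
rank ∂_1 = 6, rank ∂_2 = 12 ⇒ b_1 = 18 − 6 − 12 = 0; ∂_2 has invariant factor(s) [2] giving torsion. So H_1 = Z/2.
rank ∂_2 = 12, rank ∂_3 = 0 ⇒ b_2 = 12 − 12 − 0 = 0. So H_2 = 0.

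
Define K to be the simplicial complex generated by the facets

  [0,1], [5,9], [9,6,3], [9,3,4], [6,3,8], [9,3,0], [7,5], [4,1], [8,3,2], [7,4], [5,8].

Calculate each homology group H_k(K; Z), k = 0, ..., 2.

H_0 ≅ Z,  H_1 ≅ Z^3,  H_2 = 0.

Order the vertices as 0 < 1 < 2 < 3 < 4 < 5 < 6 < 7 < 8 < 9. Listing each simplex with vertices in this order, K has dimension 2 with simplices:

  0-simplices (10): [0], [1], [2], [3], [4], [5], [6], [7], [8], [9]
  1-simplices (17): [0,1], [0,3], [0,9], [1,4], [2,3], [2,8], [3,4], [3,6], [3,8], [3,9], [4,7], [4,9], [5,7], [5,8], [5,9], [6,8], [6,9]
  2-simplices (5): [0,3,9], [2,3,8], [3,4,9], [3,6,8], [3,6,9]

giving chain groups C_0 ≅ Z^10, C_1 ≅ Z^17, C_2 ≅ Z^5.

Boundary ∂_1: C_1 → C_0 maps an edge to its endpoints' difference, ∂[p,q] = q − p. For instance
  ∂[6,8] = [8] − [6].
As a 10×17 matrix over Z this has rank 9, with invariant factors (1,1,1,1,1,1,1,1,1).

∂_2: C_2 → C_1 maps a triangle to the signed sum of its edges. For instance
  ∂[2,3,8] = [3,8] − [2,8] + [2,3],
  ∂[3,4,9] = [4,9] − [3,9] + [3,4].
The resulting 17×5 matrix has rank 5, and its Smith normal form has invariant factors (1,1,1,1,1).

Computing H_k = (kernel of ∂_k) / (image of ∂_{k+1}):

  H_0: rank C_0 − rank ∂_1 = 10 − 9 = 1, and the invariant factors of ∂_1 are all 1, so H_0 ≅ Z.
  H_1: rank ker ∂_1 − rank ∂_2 = (17 − 9) − 5 = 3, and the invariant factors of ∂_2 are all 1, so H_1 ≅ Z^3.
  H_2: rank ker ∂_2 − rank ∂_3 = (5 − 5) − 0 = 0, and there is no ∂_3, so H_2 ≅ 0.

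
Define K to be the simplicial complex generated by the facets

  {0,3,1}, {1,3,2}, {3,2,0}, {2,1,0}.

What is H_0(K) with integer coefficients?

H_0 = Z.

Order the vertices as 0 < 1 < 2 < 3. Listing each simplex with vertices in this order, K has dimension 2 with simplices:

  0-simplices (4): [0], [1], [2], [3]
  1-simplices (6): [0,1], [0,2], [0,3], [1,2], [1,3], [2,3]
  2-simplices (4): [0,1,2], [0,1,3], [0,2,3], [1,2,3]

Hence C_0 ≅ Z^4, C_1 ≅ Z^6, C_2 ≅ Z^4.

The boundary map ∂_1: C_1 → C_0 maps an edge to its endpoints' difference, ∂[p,q] = q − p.
This gives a 4×6 integer matrix of rank 3; reducing to Smith normal form yields diagonal entries (1,1,1).

Boundary ∂_2: C_2 → C_1 maps a triangle to the signed sum of its edges. For instance
  ∂[0,1,2] = [1,2] − [0,2] + [0,1],
  ∂[0,2,3] = [2,3] − [0,3] + [0,2].
This gives a 6×4 integer matrix of rank 3; reducing to Smith normal form yields diagonal entries (1,1,1).

Reading off H_k = ker ∂_k / im ∂_{k+1}:

  H_0: rank C_0 − rank ∂_1 = 4 − 3 = 1, and the invariant factors of ∂_1 are all 1, so H_0 ≅ Z.

(K is a triangulation of the 2-sphere S^2.)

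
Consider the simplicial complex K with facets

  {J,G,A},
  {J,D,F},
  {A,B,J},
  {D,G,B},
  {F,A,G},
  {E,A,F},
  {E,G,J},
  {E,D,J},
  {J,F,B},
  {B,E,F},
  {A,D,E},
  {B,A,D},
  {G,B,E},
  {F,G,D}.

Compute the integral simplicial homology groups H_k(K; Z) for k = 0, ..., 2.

We work with the vertex ordering A < B < D < E < F < G < J. The simplices of K, each written with vertices in increasing order, are:

  0-simplices (7): A, B, D, E, F, G, J
  1-simplices (21): AB, AD, AE, AF, AG, AJ, BD, BE, BF, BG, BJ, DE, DF, DG, DJ, EF, EG, EJ, FG, FJ, GJ
  2-simplices (14): ABD, ABJ, ADE, AEF, AFG, AGJ, BDG, BEF, BEG, BFJ, DEJ, DFG, DFJ, EGJ

giving chain groups C_0 ≅ Z^7, C_1 ≅ Z^21, C_2 ≅ Z^14.

The boundary map ∂_1: C_1 → C_0 is given by ∂[p,q] = [q] − [p]. For instance
  ∂EJ = J − E.
The resulting 7×21 matrix has rank 6, and its Smith normal form has invariant factors (1,1,1,1,1,1).

The boundary map ∂_2: C_2 → C_1 acts by ∂[p,q,r] = [q,r] − [p,r] + [p,q]. For instance
  ∂BDG = DG − BG + BD,
  ∂AGJ = GJ − AJ + AG.
The 21×14 boundary matrix has rank 13 and Smith normal form diag(1,1,1,1,1,1,1,1,1,1,1,1,1).

Now H_k = ker ∂_k / im ∂_{k+1}, so:

  H_0: rank C_0 − rank ∂_1 = 7 − 6 = 1, and the invariant factors of ∂_1 are all 1, so H_0 ≅ Z.
  H_1: rank ker ∂_1 − rank ∂_2 = (21 − 6) − 13 = 2, and the invariant factors of ∂_2 are all 1, so H_1 ≅ Z^2.
  H_2: rank ker ∂_2 − rank ∂_3 = (14 − 13) − 0 = 1, and there is no ∂_3, so H_2 ≅ Z.

As a check, the Euler characteristic is 7 − 21 + 14 = 0, which agrees with 1 − 2 + 1 = 0.

H_0 ≅ Z,  H_1 ≅ Z^2,  H_2 ≅ Z.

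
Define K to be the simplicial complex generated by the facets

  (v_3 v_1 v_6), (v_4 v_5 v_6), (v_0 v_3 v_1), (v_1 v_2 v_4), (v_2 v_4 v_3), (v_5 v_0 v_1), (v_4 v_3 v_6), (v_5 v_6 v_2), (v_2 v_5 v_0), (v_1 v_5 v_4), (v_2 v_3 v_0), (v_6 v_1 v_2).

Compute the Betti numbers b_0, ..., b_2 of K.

b_0 = 1, b_1 = 0, b_2 = 0.

We work with the vertex ordering v_0 < v_1 < v_2 < v_3 < v_4 < v_5 < v_6. The simplices of K, each written with vertices in increasing order, are:

  0-simplices (7): [v_0], [v_1], [v_2], [v_3], [v_4], [v_5], [v_6]
  1-simplices (18): (18 of them)
  2-simplices (12): (12 of them)

so the chain groups are C_0 ≅ Z^7, C_1 ≅ Z^18, C_2 ≅ Z^12.

Boundary ∂_1: C_1 → C_0 sends each edge [p,q] (with p < q) to q − p.
This gives a 7×18 integer matrix of rank 6; reducing to Smith normal form yields diagonal entries (1,1,1,1,1,1).

The boundary map ∂_2: C_2 → C_1 acts by ∂[p,q,r] = [q,r] − [p,r] + [p,q]. For instance
  ∂[v_0,v_2,v_3] = [v_2,v_3] − [v_0,v_3] + [v_0,v_2],
  ∂[v_0,v_1,v_3] = [v_1,v_3] − [v_0,v_3] + [v_0,v_1].
This gives a 18×12 integer matrix of rank 12; reducing to Smith normal form yields diagonal entries (1,1,1,1,1,1,1,1,1,1,1,2).

From H_k ≅ ker(∂_k) / im(∂_{k+1}) we obtain:

  H_0: rank C_0 − rank ∂_1 = 7 − 6 = 1, and the invariant factors of ∂_1 are all 1, so H_0 = Z.
  H_1: rank ker ∂_1 − rank ∂_2 = (18 − 6) − 12 = 0, and ∂_2 has invariant factor 2 > 1, so H_1 = Z_2.
  H_2: rank ker ∂_2 − rank ∂_3 = (12 − 12) − 0 = 0, and there is no ∂_3, so H_2 = 0.

Hence the Betti numbers are b_0 = 1, b_1 = 0, b_2 = 0.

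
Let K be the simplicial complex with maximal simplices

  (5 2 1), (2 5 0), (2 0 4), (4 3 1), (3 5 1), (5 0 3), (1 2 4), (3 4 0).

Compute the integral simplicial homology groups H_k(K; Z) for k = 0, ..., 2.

Fix the vertex order 0 < 1 < 2 < 3 < 4 < 5 and write every simplex with vertices in increasing order. Then dim K = 2 and the simplices of K are:

  0-simplices (6): [0], [1], [2], [3], [4], [5]
  1-simplices (12): [0,2], [0,3], [0,4], [0,5], [1,2], [1,3], [1,4], [1,5], [2,4], [2,5], [3,4], [3,5]
  2-simplices (8): [0,2,4], [0,2,5], [0,3,4], [0,3,5], [1,2,4], [1,2,5], [1,3,4], [1,3,5]

giving chain groups C_0 ≅ Z^6, C_1 ≅ Z^12, C_2 ≅ Z^8.

∂_1: C_1 → C_0 maps an edge to its endpoints' difference, ∂[p,q] = q − p.
The resulting 6×12 matrix has rank 5, and its Smith normal form has invariant factors (1,1,1,1,1).

The boundary map ∂_2: C_2 → C_1 sends each 2-simplex [p,q,r] to [q,r] − [p,r] + [p,q]. For instance
  ∂[1,2,5] = [2,5] − [1,5] + [1,2],
  ∂[0,2,5] = [2,5] − [0,5] + [0,2].
The resulting 12×8 matrix has rank 7, and its Smith normal form has invariant factors (1,1,1,1,1,1,1).

Now H_k = ker ∂_k / im ∂_{k+1}, so:

  H_0: rank C_0 − rank ∂_1 = 6 − 5 = 1, and the invariant factors of ∂_1 are all 1, so H_0 ≅ Z.
  H_1: rank ker ∂_1 − rank ∂_2 = (12 − 5) − 7 = 0, and the invariant factors of ∂_2 are all 1, so H_1 ≅ 0.
  H_2: rank ker ∂_2 − rank ∂_3 = (8 − 7) − 0 = 1, and there is no ∂_3, so H_2 ≅ Z.

(K is a triangulation of the 2-sphere S^2.)

H_0 = Z,  H_1 = 0,  H_2 = Z.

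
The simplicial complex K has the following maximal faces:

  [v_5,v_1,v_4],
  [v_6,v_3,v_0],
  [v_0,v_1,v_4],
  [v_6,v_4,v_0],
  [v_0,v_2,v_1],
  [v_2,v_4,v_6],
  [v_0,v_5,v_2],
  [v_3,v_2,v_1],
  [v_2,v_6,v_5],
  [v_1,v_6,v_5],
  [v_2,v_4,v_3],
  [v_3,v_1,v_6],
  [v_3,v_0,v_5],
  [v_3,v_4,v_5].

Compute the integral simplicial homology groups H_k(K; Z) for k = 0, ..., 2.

H_0 = Z,  H_1 = Z^2,  H_2 = Z.

K has 7 vertices, 21 edges, 14 triangles.
rank ∂_0 = 0, rank ∂_1 = 6 ⇒ b_0 = 7 − 0 − 6 = 1; all invariant factors of ∂_1 are 1 so no torsion. So H_0 = Z.
rank ∂_1 = 6, rank ∂_2 = 13 ⇒ b_1 = 21 − 6 − 13 = 2; all invariant factors of ∂_2 are 1 so no torsion. So H_1 = Z^2.
rank ∂_2 = 13, rank ∂_3 = 0 ⇒ b_2 = 14 − 13 − 0 = 1. So H_2 = Z.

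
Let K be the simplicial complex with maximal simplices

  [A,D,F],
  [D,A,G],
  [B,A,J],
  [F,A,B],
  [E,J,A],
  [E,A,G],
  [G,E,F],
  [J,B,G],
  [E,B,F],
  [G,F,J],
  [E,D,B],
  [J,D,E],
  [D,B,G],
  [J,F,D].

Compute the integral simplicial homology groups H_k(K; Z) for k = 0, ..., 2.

Take the total order A < B < D < E < F < G < J on the vertex set. Then K (dimension 2) consists of the simplices:

  0-simplices (7): A, B, D, E, F, G, J
  1-simplices (21): AB, AD, AE, AF, AG, AJ, BD, BE, BF, BG, BJ, DE, DF, DG, DJ, EF, EG, EJ, FG, FJ, GJ
  2-simplices (14): ABF, ABJ, ADF, ADG, AEG, AEJ, BDE, BDG, BEF, BGJ, DEJ, DFJ, EFG, FGJ

so the chain groups are C_0 ≅ Z^7, C_1 ≅ Z^21, C_2 ≅ Z^14.

∂_1: C_1 → C_0 maps an edge to its endpoints' difference, ∂[p,q] = q − p.
As a 7×21 matrix over Z this has rank 6, with invariant factors (1,1,1,1,1,1).

The boundary map ∂_2: C_2 → C_1 maps a triangle to the signed sum of its edges. For instance
  ∂EFG = FG − EG + EF,
  ∂AEG = EG − AG + AE.
The resulting 21×14 matrix has rank 13, and its Smith normal form has invariant factors (1,1,1,1,1,1,1,1,1,1,1,1,1).

Reading off H_k = ker ∂_k / im ∂_{k+1}:

  H_0: rank C_0 − rank ∂_1 = 7 − 6 = 1, and the invariant factors of ∂_1 are all 1, so H_0 ≅ Z.
  H_1: rank ker ∂_1 − rank ∂_2 = (21 − 6) − 13 = 2, and the invariant factors of ∂_2 are all 1, so H_1 ≅ Z^2.
  H_2: rank ker ∂_2 − rank ∂_3 = (14 − 13) − 0 = 1, and there is no ∂_3, so H_2 ≅ Z.

(K is a triangulation of the torus T^2.)

H_0 ≅ Z,  H_1 ≅ Z^2,  H_2 ≅ Z.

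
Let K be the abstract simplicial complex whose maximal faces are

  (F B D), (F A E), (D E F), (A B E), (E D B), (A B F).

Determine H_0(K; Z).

H_0 = Z.

We work with the vertex ordering A < B < D < E < F. The simplices of K, each written with vertices in increasing order, are:

  0-simplices (5): A, B, D, E, F
  1-simplices (9): AB, AE, AF, BD, BE, BF, DE, DF, EF
  2-simplices (6): ABE, ABF, AEF, BDE, BDF, DEF

so the chain groups are C_0 ≅ Z^5, C_1 ≅ Z^9, C_2 ≅ Z^6.

∂_1: C_1 → C_0 sends each edge [p,q] (with p < q) to q − p. For instance
  ∂BF = F − B.
The 5×9 boundary matrix has rank 4 and Smith normal form diag(1,1,1,1).

∂_2: C_2 → C_1 acts by ∂[p,q,r] = [q,r] − [p,r] + [p,q]. For instance
  ∂ABE = BE − AE + AB,
  ∂BDF = DF − BF + BD.
The resulting 9×6 matrix has rank 5, and its Smith normal form has invariant factors (1,1,1,1,1).

Computing H_k = (kernel of ∂_k) / (image of ∂_{k+1}):

  H_0: rank C_0 − rank ∂_1 = 5 − 4 = 1, and the invariant factors of ∂_1 are all 1, so H_0 = Z.

(K is a triangulation of the 2-sphere S^2.)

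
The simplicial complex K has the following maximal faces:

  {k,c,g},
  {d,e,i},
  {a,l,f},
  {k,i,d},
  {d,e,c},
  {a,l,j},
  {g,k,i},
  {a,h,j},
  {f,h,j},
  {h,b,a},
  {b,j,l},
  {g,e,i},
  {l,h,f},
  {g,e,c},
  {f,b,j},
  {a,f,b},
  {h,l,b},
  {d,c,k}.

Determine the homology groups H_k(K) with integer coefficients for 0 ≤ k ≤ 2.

H_0 ≅ Z^2,  H_1 ≅ Z/2,  H_2 ≅ Z.

Take the total order a < b < c < d < e < f < g < h < i < j < k < l on the vertex set. Then K (dimension 2) consists of the simplices:

  0-simplices (12): a, b, c, d, e, f, g, h, i, j, k, l
  1-simplices (27): ab, af, ah, aj, al, bf, bh, bj, bl, cd, ce, cg, ck, de, di, dk, eg, ei, fh, fj, fl, gi, gk, hj, hl, ik, jl
  2-simplices (18): abf, abh, afl, ahj, ajl, bfj, bhl, bjl, cde, cdk, ceg, cgk, dei, dik, egi, fhj, fhl, gik

Hence C_0 ≅ Z^12, C_1 ≅ Z^27, C_2 ≅ Z^18.

The boundary map ∂_1: C_1 → C_0 is given by ∂[p,q] = [q] − [p]. For instance
  ∂dk = k − d.
This gives a 12×27 integer matrix of rank 10; reducing to Smith normal form yields diagonal entries (1,1,1,1,1,1,1,1,1,1).

Boundary ∂_2: C_2 → C_1 acts by ∂[p,q,r] = [q,r] − [p,r] + [p,q]. For instance
  ∂dik = ik − dk + di,
  ∂bhl = hl − bl + bh.
The 27×18 boundary matrix has rank 17 and Smith normal form diag(1,1,1,1,1,1,1,1,1,1,1,1,1,1,1,1,2).

Computing H_k = (kernel of ∂_k) / (image of ∂_{k+1}):

  H_0: rank C_0 − rank ∂_1 = 12 − 10 = 2, and the invariant factors of ∂_1 are all 1, so H_0 ≅ Z^2.
  H_1: rank ker ∂_1 − rank ∂_2 = (27 − 10) − 17 = 0, and ∂_2 has invariant factor 2 > 1, so H_1 ≅ Z/2.
  H_2: rank ker ∂_2 − rank ∂_3 = (18 − 17) − 0 = 1, and there is no ∂_3, so H_2 ≅ Z.

(K is a triangulation of the disjoint union of the real projective plane RP^2 and the 2-sphere S^2.)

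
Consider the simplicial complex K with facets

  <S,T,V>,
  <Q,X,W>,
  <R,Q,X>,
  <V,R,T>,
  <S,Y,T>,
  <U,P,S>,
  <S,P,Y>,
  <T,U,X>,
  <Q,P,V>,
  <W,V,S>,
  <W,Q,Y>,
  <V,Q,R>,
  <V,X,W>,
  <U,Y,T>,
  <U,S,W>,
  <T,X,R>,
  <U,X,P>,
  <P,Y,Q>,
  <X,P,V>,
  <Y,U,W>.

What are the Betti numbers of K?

b_0 = 1, b_1 = 1, b_2 = 0.

We work with the vertex ordering P < Q < R < S < T < U < V < W < X < Y. The simplices of K, each written with vertices in increasing order, are:

  0-simplices (10): P, Q, R, S, T, U, V, W, X, Y
  1-simplices (30): PQ, PS, PU, PV, PX, PY, QR, QV, QW, QX, QY, RT, RV, RX, ST, SU, SV, SW, SY, TU, TV, TX, TY, UW, UX, UY, VW, VX, WX, WY
  2-simplices (20): PQV, PQY, PSU, PSY, PUX, PVX, QRV, QRX, QWX, QWY, RTV, RTX, STV, STY, SUW, SVW, TUX, TUY, UWY, VWX

Hence C_0 ≅ Z^10, C_1 ≅ Z^30, C_2 ≅ Z^20.

The boundary map ∂_1: C_1 → C_0 sends each edge [p,q] (with p < q) to q − p.
The 10×30 boundary matrix has rank 9 and Smith normal form diag(1,1,1,1,1,1,1,1,1).

∂_2: C_2 → C_1 acts by ∂[p,q,r] = [q,r] − [p,r] + [p,q]. For instance
  ∂TUX = UX − TX + TU,
  ∂QRV = RV − QV + QR.
The resulting 30×20 matrix has rank 20, and its Smith normal form has invariant factors (1,1,1,1,1,1,1,1,1,1,1,1,1,1,1,1,1,1,1,2).

Reading off H_k = ker ∂_k / im ∂_{k+1}:

  H_0: rank C_0 − rank ∂_1 = 10 − 9 = 1, and the invariant factors of ∂_1 are all 1, so H_0 ≅ Z.
  H_1: rank ker ∂_1 − rank ∂_2 = (30 − 9) − 20 = 1, and ∂_2 has invariant factor 2 > 1, so H_1 ≅ Z × Z/2.
  H_2: rank ker ∂_2 − rank ∂_3 = (20 − 20) − 0 = 0, and there is no ∂_3, so H_2 ≅ 0.

As a check, the Euler characteristic is 10 − 30 + 20 = 0, which agrees with 1 − 1 + 0 = 0.
(K is a triangulation of the Klein bottle.)

Hence the Betti numbers are b_0 = 1, b_1 = 1, b_2 = 0.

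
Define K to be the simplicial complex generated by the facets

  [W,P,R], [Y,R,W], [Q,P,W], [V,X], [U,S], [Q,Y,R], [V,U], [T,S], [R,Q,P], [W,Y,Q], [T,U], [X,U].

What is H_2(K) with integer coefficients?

H_2 = Z.

We work with the vertex ordering P < Q < R < S < T < U < V < W < X < Y. The simplices of K, each written with vertices in increasing order, are:

  0-simplices (10): P, Q, R, S, T, U, V, W, X, Y
  1-simplices (15): PQ, PR, PW, QR, QW, QY, RW, RY, ST, SU, TU, UV, UX, VX, WY
  2-simplices (6): PQR, PQW, PRW, QRY, QWY, RWY

so the chain groups are C_0 ≅ Z^10, C_1 ≅ Z^15, C_2 ≅ Z^6.

The boundary map ∂_1: C_1 → C_0 sends each edge [p,q] (with p < q) to q − p. For instance
  ∂PW = W − P.
As a 10×15 matrix over Z this has rank 8, with invariant factors (1,1,1,1,1,1,1,1).

The boundary map ∂_2: C_2 → C_1 maps a triangle to the signed sum of its edges. For instance
  ∂QRY = RY − QY + QR,
  ∂PRW = RW − PW + PR.
As a 15×6 matrix over Z this has rank 5, with invariant factors (1,1,1,1,1).

Reading off H_k = ker ∂_k / im ∂_{k+1}:

  H_2: rank ker ∂_2 − rank ∂_3 = (6 − 5) − 0 = 1, and there is no ∂_3, so H_2 = Z.

(K is a triangulation of the disjoint union of a wedge of 2 circles and the 2-sphere S^2.)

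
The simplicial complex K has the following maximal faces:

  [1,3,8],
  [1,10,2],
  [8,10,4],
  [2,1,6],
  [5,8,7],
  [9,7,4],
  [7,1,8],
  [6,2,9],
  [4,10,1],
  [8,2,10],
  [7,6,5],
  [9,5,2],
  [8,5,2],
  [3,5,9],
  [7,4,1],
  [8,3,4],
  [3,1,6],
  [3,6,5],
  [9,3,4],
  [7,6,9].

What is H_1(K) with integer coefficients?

Order the vertices as 1 < 2 < 3 < 4 < 5 < 6 < 7 < 8 < 9 < 10. Listing each simplex with vertices in this order, K has dimension 2 with simplices:

  0-simplices (10): [1], [2], [3], [4], [5], [6], [7], [8], [9], [10]
  1-simplices (30): (30 of them)
  2-simplices (20): (20 of them)

Hence C_0 ≅ Z^10, C_1 ≅ Z^30, C_2 ≅ Z^20.

∂_1: C_1 → C_0 is given by ∂[p,q] = [q] − [p]. For instance
  ∂[4,7] = [7] − [4].
The resulting 10×30 matrix has rank 9, and its Smith normal form has invariant factors (1,1,1,1,1,1,1,1,1).

Boundary ∂_2: C_2 → C_1 acts by ∂[p,q,r] = [q,r] − [p,r] + [p,q]. For instance
  ∂[2,5,9] = [5,9] − [2,9] + [2,5],
  ∂[4,8,10] = [8,10] − [4,10] + [4,8].
As a 30×20 matrix over Z this has rank 20, with invariant factors (1,1,1,1,1,1,1,1,1,1,1,1,1,1,1,1,1,1,1,2).

Reading off H_k = ker ∂_k / im ∂_{k+1}:

  H_1: rank ker ∂_1 − rank ∂_2 = (30 − 9) − 20 = 1, and ∂_2 has invariant factor 2 > 1, so H_1 ≅ Z ⊕ Z/2Z.

(K is a triangulation of the Klein bottle.)

H_1 ≅ Z ⊕ Z/2Z.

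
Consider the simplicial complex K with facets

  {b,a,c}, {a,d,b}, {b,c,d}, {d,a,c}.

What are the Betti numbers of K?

b_0 = 1, b_1 = 0, b_2 = 1.

We work with the vertex ordering a < b < c < d. The simplices of K, each written with vertices in increasing order, are:

  0-simplices (4): a, b, c, d
  1-simplices (6): ab, ac, ad, bc, bd, cd
  2-simplices (4): abc, abd, acd, bcd

Hence C_0 ≅ Z^4, C_1 ≅ Z^6, C_2 ≅ Z^4.

The boundary map ∂_1: C_1 → C_0 is given by ∂[p,q] = [q] − [p].
As a 4×6 matrix over Z this has rank 3, with invariant factors (1,1,1).

The boundary map ∂_2: C_2 → C_1 maps a triangle to the signed sum of its edges. For instance
  ∂acd = cd − ad + ac,
  ∂bcd = cd − bd + bc.
The resulting 6×4 matrix has rank 3, and its Smith normal form has invariant factors (1,1,1).

Computing H_k = (kernel of ∂_k) / (image of ∂_{k+1}):

  H_0: rank C_0 − rank ∂_1 = 4 − 3 = 1, and the invariant factors of ∂_1 are all 1, so H_0 ≅ Z.
  H_1: rank ker ∂_1 − rank ∂_2 = (6 − 3) − 3 = 0, and the invariant factors of ∂_2 are all 1, so H_1 ≅ 0.
  H_2: rank ker ∂_2 − rank ∂_3 = (4 − 3) − 0 = 1, and there is no ∂_3, so H_2 ≅ Z.

As a check, the Euler characteristic is 4 − 6 + 4 = 2, which agrees with 1 − 0 + 1 = 2.

Hence the Betti numbers are b_0 = 1, b_1 = 0, b_2 = 1.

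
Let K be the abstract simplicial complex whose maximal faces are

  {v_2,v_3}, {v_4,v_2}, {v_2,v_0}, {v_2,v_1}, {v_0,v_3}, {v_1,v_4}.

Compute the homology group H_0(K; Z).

Order the vertices as v_0 < v_1 < v_2 < v_3 < v_4. Listing each simplex with vertices in this order, K has dimension 1 with simplices:

  0-simplices (5): [v_0], [v_1], [v_2], [v_3], [v_4]
  1-simplices (6): [v_0,v_2], [v_0,v_3], [v_1,v_2], [v_1,v_4], [v_2,v_3], [v_2,v_4]

Hence C_0 ≅ Z^5, C_1 ≅ Z^6.

∂_1: C_1 → C_0 sends each edge [p,q] (with p < q) to q − p. For instance
  ∂[v_0,v_2] = [v_2] − [v_0].
As a 5×6 matrix over Z this has rank 4, with invariant factors (1,1,1,1).

Computing H_k = (kernel of ∂_k) / (image of ∂_{k+1}):

  H_0: rank C_0 − rank ∂_1 = 5 − 4 = 1, and the invariant factors of ∂_1 are all 1, so H_0 ≅ Z.

(K is a triangulation of a wedge of 2 circles.)

H_0 ≅ Z.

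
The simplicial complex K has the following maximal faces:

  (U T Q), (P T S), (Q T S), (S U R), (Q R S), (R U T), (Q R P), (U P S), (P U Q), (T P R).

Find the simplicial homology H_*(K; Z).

H_0 ≅ Z,  H_1 ≅ Z_2,  H_2 = 0.

Fix the vertex order P < Q < R < S < T < U and write every simplex with vertices in increasing order. Then dim K = 2 and the simplices of K are:

  0-simplices (6): P, Q, R, S, T, U
  1-simplices (15): PQ, PR, PS, PT, PU, QR, QS, QT, QU, RS, RT, RU, ST, SU, TU
  2-simplices (10): PQR, PQU, PRT, PST, PSU, QRS, QST, QTU, RSU, RTU

giving chain groups C_0 ≅ Z^6, C_1 ≅ Z^15, C_2 ≅ Z^10.

∂_1: C_1 → C_0 sends each edge [p,q] (with p < q) to q − p. For instance
  ∂RS = S − R.
As a 6×15 matrix over Z this has rank 5, with invariant factors (1,1,1,1,1).

The boundary map ∂_2: C_2 → C_1 sends each 2-simplex [p,q,r] to [q,r] − [p,r] + [p,q]. For instance
  ∂PQR = QR − PR + PQ,
  ∂RTU = TU − RU + RT.
The 15×10 boundary matrix has rank 10 and Smith normal form diag(1,1,1,1,1,1,1,1,1,2).

From H_k ≅ ker(∂_k) / im(∂_{k+1}) we obtain:

  H_0: rank C_0 − rank ∂_1 = 6 − 5 = 1, and the invariant factors of ∂_1 are all 1, so H_0 ≅ Z.
  H_1: rank ker ∂_1 − rank ∂_2 = (15 − 5) − 10 = 0, and ∂_2 has invariant factor 2 > 1, so H_1 ≅ Z_2.
  H_2: rank ker ∂_2 − rank ∂_3 = (10 − 10) − 0 = 0, and there is no ∂_3, so H_2 ≅ 0.

(K is a triangulation of the real projective plane RP^2.)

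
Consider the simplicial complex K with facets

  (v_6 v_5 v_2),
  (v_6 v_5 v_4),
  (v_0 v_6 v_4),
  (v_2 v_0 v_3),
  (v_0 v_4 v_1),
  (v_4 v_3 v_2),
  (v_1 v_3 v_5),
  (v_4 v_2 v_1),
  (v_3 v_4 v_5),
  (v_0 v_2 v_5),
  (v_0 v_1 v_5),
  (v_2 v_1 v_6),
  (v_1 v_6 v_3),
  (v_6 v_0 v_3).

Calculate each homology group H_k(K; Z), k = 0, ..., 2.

H_0 = Z,  H_1 = Z^2,  H_2 = Z.

Order the vertices as v_0 < v_1 < v_2 < v_3 < v_4 < v_5 < v_6. Listing each simplex with vertices in this order, K has dimension 2 with simplices:

  0-simplices (7): [v_0], [v_1], [v_2], [v_3], [v_4], [v_5], [v_6]
  1-simplices (21): (21 of them)
  2-simplices (14): (14 of them)

so the chain groups are C_0 ≅ Z^7, C_1 ≅ Z^21, C_2 ≅ Z^14.

The boundary map ∂_1: C_1 → C_0 maps an edge to its endpoints' difference, ∂[p,q] = q − p. For instance
  ∂[v_2,v_5] = [v_5] − [v_2].
The resulting 7×21 matrix has rank 6, and its Smith normal form has invariant factors (1,1,1,1,1,1).

Boundary ∂_2: C_2 → C_1 maps a triangle to the signed sum of its edges. For instance
  ∂[v_0,v_3,v_6] = [v_3,v_6] − [v_0,v_6] + [v_0,v_3],
  ∂[v_3,v_4,v_5] = [v_4,v_5] − [v_3,v_5] + [v_3,v_4].
This gives a 21×14 integer matrix of rank 13; reducing to Smith normal form yields diagonal entries (1,1,1,1,1,1,1,1,1,1,1,1,1).

Reading off H_k = ker ∂_k / im ∂_{k+1}:

  H_0: rank C_0 − rank ∂_1 = 7 − 6 = 1, and the invariant factors of ∂_1 are all 1, so H_0 ≅ Z.
  H_1: rank ker ∂_1 − rank ∂_2 = (21 − 6) − 13 = 2, and the invariant factors of ∂_2 are all 1, so H_1 ≅ Z^2.
  H_2: rank ker ∂_2 − rank ∂_3 = (14 − 13) − 0 = 1, and there is no ∂_3, so H_2 ≅ Z.

(K is a triangulation of the torus T^2.)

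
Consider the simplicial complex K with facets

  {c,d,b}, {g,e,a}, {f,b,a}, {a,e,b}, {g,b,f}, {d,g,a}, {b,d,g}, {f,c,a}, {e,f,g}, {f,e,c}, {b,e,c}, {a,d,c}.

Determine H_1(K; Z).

K has 7 vertices, 18 edges, 12 triangles.
rank ∂_1 = 6, rank ∂_2 = 12 ⇒ b_1 = 18 − 6 − 12 = 0; ∂_2 has invariant factor(s) [2] giving torsion. So H_1 ≅ Z/2.

H_1 = Z/2.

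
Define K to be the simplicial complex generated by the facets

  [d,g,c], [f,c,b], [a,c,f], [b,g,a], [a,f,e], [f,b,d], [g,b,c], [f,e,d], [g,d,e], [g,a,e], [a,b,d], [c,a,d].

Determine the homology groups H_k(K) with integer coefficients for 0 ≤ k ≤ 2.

H_0 = Z,  H_1 = Z/2,  H_2 = 0.

Order the vertices as a < b < c < d < e < f < g. Listing each simplex with vertices in this order, K has dimension 2 with simplices:

  0-simplices (7): a, b, c, d, e, f, g
  1-simplices (18): ab, ac, ad, ae, af, ag, bc, bd, bf, bg, cd, cf, cg, de, df, dg, ef, eg
  2-simplices (12): abd, abg, acd, acf, aef, aeg, bcf, bcg, bdf, cdg, def, deg

so the chain groups are C_0 ≅ Z^7, C_1 ≅ Z^18, C_2 ≅ Z^12.

The boundary map ∂_1: C_1 → C_0 is given by ∂[p,q] = [q] − [p].
The 7×18 boundary matrix has rank 6 and Smith normal form diag(1,1,1,1,1,1).

Boundary ∂_2: C_2 → C_1 maps a triangle to the signed sum of its edges. For instance
  ∂def = ef − df + de,
  ∂aeg = eg − ag + ae.
The resulting 18×12 matrix has rank 12, and its Smith normal form has invariant factors (1,1,1,1,1,1,1,1,1,1,1,2).

Reading off H_k = ker ∂_k / im ∂_{k+1}:

  H_0: rank C_0 − rank ∂_1 = 7 − 6 = 1, and the invariant factors of ∂_1 are all 1, so H_0 ≅ Z.
  H_1: rank ker ∂_1 − rank ∂_2 = (18 − 6) − 12 = 0, and ∂_2 has invariant factor 2 > 1, so H_1 ≅ Z/2.
  H_2: rank ker ∂_2 − rank ∂_3 = (12 − 12) − 0 = 0, and there is no ∂_3, so H_2 ≅ 0.

As a check, the Euler characteristic is 7 − 18 + 12 = 1, which agrees with 1 − 0 + 0 = 1.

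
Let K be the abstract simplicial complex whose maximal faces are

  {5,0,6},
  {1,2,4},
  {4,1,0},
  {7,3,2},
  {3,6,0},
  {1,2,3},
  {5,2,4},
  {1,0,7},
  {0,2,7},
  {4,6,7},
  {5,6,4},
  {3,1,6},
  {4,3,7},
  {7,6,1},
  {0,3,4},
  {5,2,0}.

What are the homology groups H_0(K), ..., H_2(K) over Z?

H_0 ≅ Z,  H_1 ≅ Z^2,  H_2 ≅ Z.

Fix the vertex order 0 < 1 < 2 < 3 < 4 < 5 < 6 < 7 and write every simplex with vertices in increasing order. Then dim K = 2 and the simplices of K are:

  0-simplices (8): [0], [1], [2], [3], [4], [5], [6], [7]
  1-simplices (24): (24 of them)
  2-simplices (16): [0,1,4], [0,1,7], [0,2,5], [0,2,7], [0,3,4], [0,3,6], [0,5,6], [1,2,3], [1,2,4], [1,3,6], [1,6,7], [2,3,7], [2,4,5], [3,4,7], [4,5,6], [4,6,7]

giving chain groups C_0 ≅ Z^8, C_1 ≅ Z^24, C_2 ≅ Z^16.

Boundary ∂_1: C_1 → C_0 sends each edge [p,q] (with p < q) to q − p. For instance
  ∂[5,6] = [6] − [5].
This gives a 8×24 integer matrix of rank 7; reducing to Smith normal form yields diagonal entries (1,1,1,1,1,1,1).

The boundary map ∂_2: C_2 → C_1 sends each 2-simplex [p,q,r] to [q,r] − [p,r] + [p,q]. For instance
  ∂[0,3,6] = [3,6] − [0,6] + [0,3],
  ∂[1,2,4] = [2,4] − [1,4] + [1,2].
As a 24×16 matrix over Z this has rank 15, with invariant factors (1,1,1,1,1,1,1,1,1,1,1,1,1,1,1).

Computing H_k = (kernel of ∂_k) / (image of ∂_{k+1}):

  H_0: rank C_0 − rank ∂_1 = 8 − 7 = 1, and the invariant factors of ∂_1 are all 1, so H_0 = Z.
  H_1: rank ker ∂_1 − rank ∂_2 = (24 − 7) − 15 = 2, and the invariant factors of ∂_2 are all 1, so H_1 = Z^2.
  H_2: rank ker ∂_2 − rank ∂_3 = (16 − 15) − 0 = 1, and there is no ∂_3, so H_2 = Z.

(K is a triangulation of the torus T^2.)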